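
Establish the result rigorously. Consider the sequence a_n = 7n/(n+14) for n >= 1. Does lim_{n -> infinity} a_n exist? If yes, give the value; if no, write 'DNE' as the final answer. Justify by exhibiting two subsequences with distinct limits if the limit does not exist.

Examine the behaviour of a_n along subsequences.
Even-n subsequence a_{2k} = 7(2k)/(2k+14) -> 7. Odd-n subsequence a_{2k+1} = 7(2k+1)/(2k+15) -> 7. Both tend to 7, which suggests the limit is 7; verify directly.
|a_n - 7| = |7n - 7(n+14)| / (n+14) = 98/(n+14) < 98/n for every n >= 1.
Given epsilon > 0, choose a positive integer N > 98/epsilon. Then for all n >= N, |a_n - 7| < 98/n <= 98/N < epsilon.
So by the definition of the limit, lim a_n exists and equals 7.

7


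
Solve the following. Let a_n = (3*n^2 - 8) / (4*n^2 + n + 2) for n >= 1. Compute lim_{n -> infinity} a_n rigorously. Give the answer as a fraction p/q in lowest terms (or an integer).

Divide numerator and denominator by n^2, the highest power:
numerator / n^2 = 3 - 8/n^2
denominator / n^2 = 4 + 1/n + 2/n^2
As n -> infinity, all terms of the form c/n^k (k >= 1) tend to 0.
So numerator / n^2 -> 3 and denominator / n^2 -> 4.
Therefore lim a_n = 3/4.

3/4


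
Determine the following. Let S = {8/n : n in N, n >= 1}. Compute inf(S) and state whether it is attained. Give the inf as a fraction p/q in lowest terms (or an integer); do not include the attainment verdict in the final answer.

Analysis:
- Values: 8, 4, 8/3, 2, ... strictly decreasing.
- The maximum is 8 (n=1); sup = 8 (attained).
- The set is bounded below by 0; 8/n -> 0 so 0 is the greatest lower bound.
- 0 is not in the set, so inf = 0 is not attained.
Conclusion: inf(S) = 0, not attained in S.

0


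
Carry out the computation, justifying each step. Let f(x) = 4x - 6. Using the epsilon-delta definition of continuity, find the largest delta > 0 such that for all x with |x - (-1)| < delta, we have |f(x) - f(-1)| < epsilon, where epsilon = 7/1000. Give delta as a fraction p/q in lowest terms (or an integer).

We compute f(-1) = 4*(-1) - 6 = -10.
|f(x) - f(-1)| = |4x - 6 - (-10)| = |4(x - (-1))| = 4|x - (-1)|.
We need 4|x - (-1)| < 7/1000, i.e. |x - (-1)| < 7/1000 / 4 = 7/4000.
So any delta <= 7/4000 works. Conversely, if delta > 7/4000, then x = -1 + 7/4000 satisfies |x - (-1)| = 7/4000 < delta but |f(x) - f(-1)| = 4 * 7/4000 = 7/1000, which is not < 7/1000; so no larger delta works.
Hence the largest such delta is 7/4000.

7/4000


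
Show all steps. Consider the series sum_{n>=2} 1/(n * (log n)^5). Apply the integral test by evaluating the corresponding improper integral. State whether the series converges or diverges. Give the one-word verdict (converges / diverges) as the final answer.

Let f(x) = 1/(x*log(x)^5). Then f is positive, continuous, and decreasing on [2, infinity), so the integral test applies.
Compute the improper integral int_{2}^infinity f(x) dx:
  antiderivative F(x) = -1/(4*log(x)^4).
  F(x) -> 0 as x -> infinity.  int = 0 - F(2) = 1/(4*log(2)^4) < infinity. By the integral test, the series converges.

converges


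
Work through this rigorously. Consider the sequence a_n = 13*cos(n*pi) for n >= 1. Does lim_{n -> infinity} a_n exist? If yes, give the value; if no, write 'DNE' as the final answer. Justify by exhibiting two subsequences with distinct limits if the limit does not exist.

Examine the behaviour of a_n along subsequences.
cos(n*pi) = (-1)^n, so a_n = 13*(-1)^n. a_{2k} = 13 -> 13. a_{2k+1} = -13 -> -13.
Since these two subsequential limits are 13 and -13, distinct, the full sequence cannot converge (a convergent sequence has all subsequences tending to the same limit). So lim a_n does not exist.

DNE


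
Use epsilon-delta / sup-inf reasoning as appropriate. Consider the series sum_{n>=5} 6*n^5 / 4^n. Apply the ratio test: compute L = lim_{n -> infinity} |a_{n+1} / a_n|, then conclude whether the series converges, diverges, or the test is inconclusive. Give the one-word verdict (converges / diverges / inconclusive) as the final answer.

Let a_n denote the general term. Form the ratio a_{n+1}/a_n and simplify:
a_{n+1}/a_n = (n + 1)^5/(4*n^5)
Take the limit as n -> infinity: L = 1/4.
Since L = 1/4 < 1, the ratio test implies the series converges.

converges


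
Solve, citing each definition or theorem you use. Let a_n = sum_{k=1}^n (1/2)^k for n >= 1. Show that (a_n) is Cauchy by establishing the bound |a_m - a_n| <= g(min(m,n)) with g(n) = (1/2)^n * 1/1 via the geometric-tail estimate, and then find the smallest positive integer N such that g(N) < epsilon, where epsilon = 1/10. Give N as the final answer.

For m > n >= 1: |a_m - a_n| = sum_{k=n+1}^m (1/2)^k < sum_{k=n+1}^infinity (1/2)^k = (1/2)^(n+1) / (1 - 1/2) = (1/2)^n * (1/2) * (2/1) = (1/2)^n * 1/1.
So g(n) = (1/2)^n / 1. Since g(n) -> 0, (a_n) is Cauchy.
Now solve g(N) < 1/10: (1/2)^N / 1 < 1/10 <=> 2^N > 1 / (1 * 1/10) = 10.
Check powers of 2: 2^3 = 8 <= 10, 2^4 = 16 > 10.
So the smallest such N is 4. Check: g(4) = 1/(1 * 16) = 1/16 < 1/10.

4


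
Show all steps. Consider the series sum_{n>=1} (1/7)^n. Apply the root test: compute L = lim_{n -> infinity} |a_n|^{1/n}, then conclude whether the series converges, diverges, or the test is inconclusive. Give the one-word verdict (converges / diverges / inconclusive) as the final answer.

Let a_n denote the general term. Form |a_n|^(1/n) and simplify:
|a_n|^(1/n) = 1/7
Take the limit as n -> infinity: L = 1/7.
Since L = 1/7 < 1, the root test implies convergence.

converges


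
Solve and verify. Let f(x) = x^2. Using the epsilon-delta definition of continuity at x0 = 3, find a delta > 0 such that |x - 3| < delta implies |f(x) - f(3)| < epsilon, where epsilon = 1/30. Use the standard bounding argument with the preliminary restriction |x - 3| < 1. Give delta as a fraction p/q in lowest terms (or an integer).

Factor: |x^2 - (3)^2| = |x - 3| * |x + 3|.
Impose |x - 3| < 1 first. Then |x + 3| = |(x - 3) + 2*(3)| <= |x - 3| + 2*|3| < 1 + 6 = 7.
So |x^2 - (3)^2| < delta * 7.
We need delta * 7 <= 1/30, i.e. delta <= 1/30/7 = 1/210.
Since 1/210 < 1, this is tighter than 1; take delta = 1/210.
So delta = 1/210 works.

1/210


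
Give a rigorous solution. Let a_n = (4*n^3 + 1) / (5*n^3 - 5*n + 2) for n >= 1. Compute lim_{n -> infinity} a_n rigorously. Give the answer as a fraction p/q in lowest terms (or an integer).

Divide numerator and denominator by n^3, the highest power:
numerator / n^3 = 4 + n^(-3)
denominator / n^3 = 5 - 5/n^2 + 2/n^3
As n -> infinity, all terms of the form c/n^k (k >= 1) tend to 0.
So numerator / n^3 -> 4 and denominator / n^3 -> 5.
Therefore lim a_n = 4/5.

4/5


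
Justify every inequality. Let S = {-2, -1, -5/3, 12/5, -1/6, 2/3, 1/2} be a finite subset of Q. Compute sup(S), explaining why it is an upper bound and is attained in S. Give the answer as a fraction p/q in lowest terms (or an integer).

S is finite, so sup(S) = max(S).
Sorted decreasing:
12/5, 2/3, 1/2, -1/6, -1, -5/3, -2
The extremum is 12/5.
For every x in S, x <= 12/5. And 12/5 is in S, so it is attained.
Therefore sup(S) = 12/5.

12/5


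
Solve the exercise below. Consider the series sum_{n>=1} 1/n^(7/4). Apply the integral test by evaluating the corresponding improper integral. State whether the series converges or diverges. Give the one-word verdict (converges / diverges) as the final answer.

Let f(x) = x^(-7/4). Then f is positive, continuous, and decreasing on [1, infinity), so the integral test applies.
Compute the improper integral int_{1}^infinity f(x) dx:
  antiderivative F(x) = -4/(3*x^(3/4)).
  As x -> infinity, F(x) -> 0 (since p = 7/4 > 1).
  So int = F(infinity) - F(1) = 0 - (-4/3) = 4/3.
  Finite, so by the integral test, the series converges.

converges


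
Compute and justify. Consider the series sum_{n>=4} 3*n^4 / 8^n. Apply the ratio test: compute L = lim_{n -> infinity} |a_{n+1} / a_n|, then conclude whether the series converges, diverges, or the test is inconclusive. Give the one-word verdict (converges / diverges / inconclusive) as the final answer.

Let a_n denote the general term. Form the ratio a_{n+1}/a_n and simplify:
a_{n+1}/a_n = (n + 1)^4/(8*n^4)
Take the limit as n -> infinity: L = 1/8.
Since L = 1/8 < 1, the ratio test implies the series converges.

converges


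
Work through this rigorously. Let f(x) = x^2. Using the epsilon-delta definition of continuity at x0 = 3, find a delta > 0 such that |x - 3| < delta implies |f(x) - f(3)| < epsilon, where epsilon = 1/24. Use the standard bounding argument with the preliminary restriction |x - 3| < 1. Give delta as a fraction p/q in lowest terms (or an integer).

Factor: |x^2 - (3)^2| = |x - 3| * |x + 3|.
Impose |x - 3| < 1 first. Then |x + 3| = |(x - 3) + 2*(3)| <= |x - 3| + 2*|3| < 1 + 6 = 7.
So |x^2 - (3)^2| < delta * 7.
We need delta * 7 <= 1/24, i.e. delta <= 1/24/7 = 1/168.
Since 1/168 < 1, this is tighter than 1; take delta = 1/168.
So delta = 1/168 works.

1/168


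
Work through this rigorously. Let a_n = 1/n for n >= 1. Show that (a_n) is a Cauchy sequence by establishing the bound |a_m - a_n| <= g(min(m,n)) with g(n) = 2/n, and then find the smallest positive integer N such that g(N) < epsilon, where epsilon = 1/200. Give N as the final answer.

For any m, n >= 1, by the triangle inequality:
|a_m - a_n| = |1/m - 1/n| <= 1/m + 1/n <= 2/min(m,n).
So g(n) = 2/n bounds the Cauchy difference. Since g(n) -> 0, (a_n) is Cauchy.
Now solve g(N) < 1/200: 2/N < 1/200 <=> N > 2 / (1/200) = 400.
The smallest integer strictly greater than 400 is N = 401.
Check: g(401) = 2/401 = 2/401 < 1/200; g(400) = 1/200 >= 1/200. So N = 401.

401


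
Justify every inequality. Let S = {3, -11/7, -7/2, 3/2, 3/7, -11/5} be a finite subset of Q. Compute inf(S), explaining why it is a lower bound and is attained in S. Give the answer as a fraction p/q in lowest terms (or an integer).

S is finite, so inf(S) = min(S).
Sorted increasing:
-7/2, -11/5, -11/7, 3/7, 3/2, 3
The extremum is -7/2.
For every x in S, x >= -7/2. And -7/2 is in S, so it is attained.
Therefore inf(S) = -7/2.

-7/2


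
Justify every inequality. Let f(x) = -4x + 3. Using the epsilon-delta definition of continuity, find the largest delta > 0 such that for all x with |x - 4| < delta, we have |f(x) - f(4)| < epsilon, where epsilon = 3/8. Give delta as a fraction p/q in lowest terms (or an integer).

We compute f(4) = -4*(4) + 3 = -13.
|f(x) - f(4)| = |-4x + 3 - (-13)| = |-4(x - 4)| = 4|x - 4|.
We need 4|x - 4| < 3/8, i.e. |x - 4| < 3/8 / 4 = 3/32.
So any delta <= 3/32 works. Conversely, if delta > 3/32, then x = 4 + 3/32 satisfies |x - 4| = 3/32 < delta but |f(x) - f(4)| = 4 * 3/32 = 3/8, which is not < 3/8; so no larger delta works.
Hence the largest such delta is 3/32.

3/32


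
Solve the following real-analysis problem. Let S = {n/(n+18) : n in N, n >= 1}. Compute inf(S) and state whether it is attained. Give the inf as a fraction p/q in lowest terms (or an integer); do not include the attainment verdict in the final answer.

Analysis:
- Values: 1/19, 1/10, 1/7, 2/11, ... strictly increasing.
- Minimum is 1/19 (n=1); inf = 1/19 (attained).
- n/(n+18) = 1 - 18/(n+18) -> 1 from below as n -> infinity, and never equals 1.
- So sup = 1 (not attained).
Conclusion: inf(S) = 1/19, attained in S.

1/19


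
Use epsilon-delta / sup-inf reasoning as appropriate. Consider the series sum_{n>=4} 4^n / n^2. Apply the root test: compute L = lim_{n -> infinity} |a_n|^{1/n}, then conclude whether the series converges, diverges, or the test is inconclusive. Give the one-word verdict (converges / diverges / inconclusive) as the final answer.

Let a_n denote the general term. Form |a_n|^(1/n) and simplify:
|a_n|^(1/n) = 4/n^(2/n)
Take the limit as n -> infinity: L = 4.
Since L = 4 > 1, the root test implies divergence.

diverges


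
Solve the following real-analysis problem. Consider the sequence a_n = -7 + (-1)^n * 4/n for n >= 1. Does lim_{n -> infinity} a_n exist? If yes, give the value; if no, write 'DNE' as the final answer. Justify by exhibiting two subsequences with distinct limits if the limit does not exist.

Examine the behaviour of a_n along subsequences.
Even-n subsequence a_{2k} = -7 + 4/(2k) -> -7. Odd-n subsequence a_{2k+1} = -7 - 4/(2k+1) -> -7. Both tend to -7, which suggests the limit is -7; verify directly.
|a_n - (-7)| = |(-1)^n * 4/n| = 4/n for every n >= 1.
Given epsilon > 0, choose a positive integer N > 4/epsilon. Then for all n >= N, |a_n - (-7)| = 4/n <= 4/N < epsilon.
So by the definition of the limit, lim a_n exists and equals -7.

-7


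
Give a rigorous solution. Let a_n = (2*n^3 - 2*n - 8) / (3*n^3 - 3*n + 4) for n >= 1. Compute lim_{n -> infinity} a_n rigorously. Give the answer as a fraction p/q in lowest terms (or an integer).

Divide numerator and denominator by n^3, the highest power:
numerator / n^3 = 2 - 2/n^2 - 8/n^3
denominator / n^3 = 3 - 3/n^2 + 4/n^3
As n -> infinity, all terms of the form c/n^k (k >= 1) tend to 0.
So numerator / n^3 -> 2 and denominator / n^3 -> 3.
Therefore lim a_n = 2/3.

2/3


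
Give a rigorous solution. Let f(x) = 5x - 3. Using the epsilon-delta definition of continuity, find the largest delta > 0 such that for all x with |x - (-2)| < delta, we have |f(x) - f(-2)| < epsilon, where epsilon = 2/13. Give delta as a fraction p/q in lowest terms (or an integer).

We compute f(-2) = 5*(-2) - 3 = -13.
|f(x) - f(-2)| = |5x - 3 - (-13)| = |5(x - (-2))| = 5|x - (-2)|.
We need 5|x - (-2)| < 2/13, i.e. |x - (-2)| < 2/13 / 5 = 2/65.
So any delta <= 2/65 works. Conversely, if delta > 2/65, then x = -2 + 2/65 satisfies |x - (-2)| = 2/65 < delta but |f(x) - f(-2)| = 5 * 2/65 = 2/13, which is not < 2/13; so no larger delta works.
Hence the largest such delta is 2/65.

2/65


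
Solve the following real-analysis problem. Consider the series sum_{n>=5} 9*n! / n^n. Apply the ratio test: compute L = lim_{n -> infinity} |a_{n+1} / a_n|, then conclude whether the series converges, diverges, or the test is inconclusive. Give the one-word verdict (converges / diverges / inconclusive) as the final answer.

Let a_n denote the general term. Form the ratio a_{n+1}/a_n and simplify:
a_{n+1}/a_n = (n/(n + 1))^n
Take the limit as n -> infinity: L = exp(-1).
Since L = exp(-1) < 1, the ratio test implies the series converges.

converges


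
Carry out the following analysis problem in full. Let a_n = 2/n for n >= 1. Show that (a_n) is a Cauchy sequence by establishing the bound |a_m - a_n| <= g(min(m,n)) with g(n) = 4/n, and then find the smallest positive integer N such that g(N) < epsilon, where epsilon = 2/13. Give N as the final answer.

For any m, n >= 1, by the triangle inequality:
|a_m - a_n| = |2/m - 2/n| <= 2*1/m + 2*1/n <= 4/min(m,n).
So g(n) = 4/n bounds the Cauchy difference. Since g(n) -> 0, (a_n) is Cauchy.
Now solve g(N) < 2/13: 4/N < 2/13 <=> N > 4 / (2/13) = 26.
The smallest integer strictly greater than 26 is N = 27.
Check: g(27) = 4/27 = 4/27 < 2/13; g(26) = 2/13 >= 2/13. So N = 27.

27


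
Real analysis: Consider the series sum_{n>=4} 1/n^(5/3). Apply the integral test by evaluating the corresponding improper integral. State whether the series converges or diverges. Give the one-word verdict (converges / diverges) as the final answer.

Let f(x) = x^(-5/3). Then f is positive, continuous, and decreasing on [4, infinity), so the integral test applies.
Compute the improper integral int_{4}^infinity f(x) dx:
  antiderivative F(x) = -3/(2*x^(2/3)).
  As x -> infinity, F(x) -> 0 (since p = 5/3 > 1).
  So int = F(infinity) - F(4) = 0 - (-3*2^(2/3)/8) = 3*2^(2/3)/8.
  Finite, so by the integral test, the series converges.

converges


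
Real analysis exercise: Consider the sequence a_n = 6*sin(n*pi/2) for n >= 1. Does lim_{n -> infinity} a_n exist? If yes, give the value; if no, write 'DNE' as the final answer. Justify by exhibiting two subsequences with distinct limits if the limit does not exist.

Examine the behaviour of a_n along subsequences.
a_{4k+1} = 6*sin(pi/2 + 2k*pi) = 6 -> 6. a_{4k+3} = 6*sin(3pi/2 + 2k*pi) = -6 -> -6.
Since these two subsequential limits are 6 and -6, distinct, the full sequence cannot converge (a convergent sequence has all subsequences tending to the same limit). So lim a_n does not exist.

DNE


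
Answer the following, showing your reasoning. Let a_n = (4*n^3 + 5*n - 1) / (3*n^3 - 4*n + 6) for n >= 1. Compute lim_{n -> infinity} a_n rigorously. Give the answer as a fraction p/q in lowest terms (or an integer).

Divide numerator and denominator by n^3, the highest power:
numerator / n^3 = 4 + 5/n^2 - 1/n^3
denominator / n^3 = 3 - 4/n^2 + 6/n^3
As n -> infinity, all terms of the form c/n^k (k >= 1) tend to 0.
So numerator / n^3 -> 4 and denominator / n^3 -> 3.
Therefore lim a_n = 4/3.

4/3


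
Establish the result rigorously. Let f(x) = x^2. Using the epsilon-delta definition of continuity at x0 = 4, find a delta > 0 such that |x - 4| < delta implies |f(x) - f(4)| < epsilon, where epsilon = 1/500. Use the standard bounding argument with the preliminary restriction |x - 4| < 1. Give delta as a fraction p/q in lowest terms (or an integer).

Factor: |x^2 - (4)^2| = |x - 4| * |x + 4|.
Impose |x - 4| < 1 first. Then |x + 4| = |(x - 4) + 2*(4)| <= |x - 4| + 2*|4| < 1 + 8 = 9.
So |x^2 - (4)^2| < delta * 9.
We need delta * 9 <= 1/500, i.e. delta <= 1/500/9 = 1/4500.
Since 1/4500 < 1, this is tighter than 1; take delta = 1/4500.
So delta = 1/4500 works.

1/4500


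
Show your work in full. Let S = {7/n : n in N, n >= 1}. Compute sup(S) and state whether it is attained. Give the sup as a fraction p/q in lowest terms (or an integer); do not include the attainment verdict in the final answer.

Analysis:
- Values: 7, 7/2, 7/3, 7/4, ... strictly decreasing.
- The maximum is 7 (n=1); sup = 7 (attained).
- The set is bounded below by 0; 7/n -> 0 so 0 is the greatest lower bound.
- 0 is not in the set, so inf = 0 is not attained.
Conclusion: sup(S) = 7, attained in S.

7


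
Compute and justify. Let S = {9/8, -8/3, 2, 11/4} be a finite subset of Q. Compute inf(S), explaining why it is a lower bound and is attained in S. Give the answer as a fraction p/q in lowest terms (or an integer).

S is finite, so inf(S) = min(S).
Sorted increasing:
-8/3, 9/8, 2, 11/4
The extremum is -8/3.
For every x in S, x >= -8/3. And -8/3 is in S, so it is attained.
Therefore inf(S) = -8/3.

-8/3


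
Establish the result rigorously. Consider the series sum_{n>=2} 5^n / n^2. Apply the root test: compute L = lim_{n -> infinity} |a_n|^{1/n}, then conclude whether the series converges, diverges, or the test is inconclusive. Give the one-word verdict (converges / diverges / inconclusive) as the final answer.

Let a_n denote the general term. Form |a_n|^(1/n) and simplify:
|a_n|^(1/n) = 5/n^(2/n)
Take the limit as n -> infinity: L = 5.
Since L = 5 > 1, the root test implies divergence.

diverges


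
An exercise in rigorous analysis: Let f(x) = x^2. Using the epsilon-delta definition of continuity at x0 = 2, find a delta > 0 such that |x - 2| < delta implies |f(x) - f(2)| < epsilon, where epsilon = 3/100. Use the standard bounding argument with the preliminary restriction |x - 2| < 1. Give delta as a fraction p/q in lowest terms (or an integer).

Factor: |x^2 - (2)^2| = |x - 2| * |x + 2|.
Impose |x - 2| < 1 first. Then |x + 2| = |(x - 2) + 2*(2)| <= |x - 2| + 2*|2| < 1 + 4 = 5.
So |x^2 - (2)^2| < delta * 5.
We need delta * 5 <= 3/100, i.e. delta <= 3/100/5 = 3/500.
Since 3/500 < 1, this is tighter than 1; take delta = 3/500.
So delta = 3/500 works.

3/500


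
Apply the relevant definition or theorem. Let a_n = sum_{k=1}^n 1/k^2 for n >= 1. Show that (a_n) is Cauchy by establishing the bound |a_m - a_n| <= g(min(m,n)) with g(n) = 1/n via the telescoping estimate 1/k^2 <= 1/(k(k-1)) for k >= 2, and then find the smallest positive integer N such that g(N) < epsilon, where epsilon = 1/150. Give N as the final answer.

For m > n >= 1: |a_m - a_n| = sum_{k=n+1}^m 1/k^2.
Use 1/k^2 <= 1/(k(k-1)) = 1/(k-1) - 1/k for k >= 2:
sum_{k=n+1}^m 1/k^2 <= sum_{k=n+1}^m (1/(k-1) - 1/k) = 1/n - 1/m <= 1/n.
By symmetry the same bound holds with n,m swapped, so |a_m - a_n| <= 1/min(m,n) = g(min(m,n)). Since g(n) -> 0, (a_n) is Cauchy.
Now solve g(N) < 1/150: 1/N < 1/150 <=> N > 1/(1/150) = 150.
The smallest integer strictly greater than 150 is N = 151.
Check: g(151) = 1/151 < 1/150; g(150) = 1/150 >= 1/150. So N = 151.

151


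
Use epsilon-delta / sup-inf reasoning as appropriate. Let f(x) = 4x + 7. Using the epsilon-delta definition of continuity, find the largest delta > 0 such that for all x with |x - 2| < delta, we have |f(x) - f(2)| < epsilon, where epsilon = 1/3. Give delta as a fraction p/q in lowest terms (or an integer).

We compute f(2) = 4*(2) + 7 = 15.
|f(x) - f(2)| = |4x + 7 - (15)| = |4(x - 2)| = 4|x - 2|.
We need 4|x - 2| < 1/3, i.e. |x - 2| < 1/3 / 4 = 1/12.
So any delta <= 1/12 works. Conversely, if delta > 1/12, then x = 2 + 1/12 satisfies |x - 2| = 1/12 < delta but |f(x) - f(2)| = 4 * 1/12 = 1/3, which is not < 1/3; so no larger delta works.
Hence the largest such delta is 1/12.

1/12


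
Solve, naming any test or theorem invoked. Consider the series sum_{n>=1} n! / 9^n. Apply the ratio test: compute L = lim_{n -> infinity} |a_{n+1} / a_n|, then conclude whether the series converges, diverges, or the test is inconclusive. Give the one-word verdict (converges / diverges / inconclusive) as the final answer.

Let a_n denote the general term. Form the ratio a_{n+1}/a_n and simplify:
a_{n+1}/a_n = n/9 + 1/9
Take the limit as n -> infinity: L = infinity.
Since L = infinity > 1 (or L = infinity), the ratio test implies the series diverges.

diverges


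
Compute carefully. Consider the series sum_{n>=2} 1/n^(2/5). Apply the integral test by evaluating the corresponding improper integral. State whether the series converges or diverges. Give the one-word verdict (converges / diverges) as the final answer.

Let f(x) = x^(-2/5). Then f is positive, continuous, and decreasing on [2, infinity), so the integral test applies.
Compute the improper integral int_{2}^infinity f(x) dx:
  antiderivative F(x) = 5*x^(3/5)/3.
  As x -> infinity, F(x) -> infinity (since p = 2/5 < 1).
  So the integral diverges. By the integral test, the series diverges.

diverges


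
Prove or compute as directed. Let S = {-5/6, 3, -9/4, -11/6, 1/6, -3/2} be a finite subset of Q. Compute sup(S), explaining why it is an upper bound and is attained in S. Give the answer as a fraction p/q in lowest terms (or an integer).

S is finite, so sup(S) = max(S).
Sorted decreasing:
3, 1/6, -5/6, -3/2, -11/6, -9/4
The extremum is 3.
For every x in S, x <= 3. And 3 is in S, so it is attained.
Therefore sup(S) = 3.

3


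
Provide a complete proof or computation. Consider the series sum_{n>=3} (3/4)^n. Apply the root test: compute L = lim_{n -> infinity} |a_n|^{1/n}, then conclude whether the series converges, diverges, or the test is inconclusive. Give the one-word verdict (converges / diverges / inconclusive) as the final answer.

Let a_n denote the general term. Form |a_n|^(1/n) and simplify:
|a_n|^(1/n) = 3/4
Take the limit as n -> infinity: L = 3/4.
Since L = 3/4 < 1, the root test implies convergence.

converges


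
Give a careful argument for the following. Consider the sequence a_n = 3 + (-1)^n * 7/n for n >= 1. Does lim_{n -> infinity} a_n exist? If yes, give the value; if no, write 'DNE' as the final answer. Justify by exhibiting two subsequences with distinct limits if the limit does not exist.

Examine the behaviour of a_n along subsequences.
Even-n subsequence a_{2k} = 3 + 7/(2k) -> 3. Odd-n subsequence a_{2k+1} = 3 - 7/(2k+1) -> 3. Both tend to 3, which suggests the limit is 3; verify directly.
|a_n - 3| = |(-1)^n * 7/n| = 7/n for every n >= 1.
Given epsilon > 0, choose a positive integer N > 7/epsilon. Then for all n >= N, |a_n - 3| = 7/n <= 7/N < epsilon.
So by the definition of the limit, lim a_n exists and equals 3.

3


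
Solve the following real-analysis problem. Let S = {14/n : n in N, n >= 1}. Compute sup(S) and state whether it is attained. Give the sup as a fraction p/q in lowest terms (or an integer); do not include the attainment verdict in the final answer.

Analysis:
- Values: 14, 7, 14/3, 7/2, ... strictly decreasing.
- The maximum is 14 (n=1); sup = 14 (attained).
- The set is bounded below by 0; 14/n -> 0 so 0 is the greatest lower bound.
- 0 is not in the set, so inf = 0 is not attained.
Conclusion: sup(S) = 14, attained in S.

14


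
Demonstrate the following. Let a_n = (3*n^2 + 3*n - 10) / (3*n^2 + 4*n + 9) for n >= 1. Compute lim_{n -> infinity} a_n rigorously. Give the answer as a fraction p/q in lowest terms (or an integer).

Divide numerator and denominator by n^2, the highest power:
numerator / n^2 = 3 + 3/n - 10/n^2
denominator / n^2 = 3 + 4/n + 9/n^2
As n -> infinity, all terms of the form c/n^k (k >= 1) tend to 0.
So numerator / n^2 -> 3 and denominator / n^2 -> 3.
Therefore lim a_n = 1.

1


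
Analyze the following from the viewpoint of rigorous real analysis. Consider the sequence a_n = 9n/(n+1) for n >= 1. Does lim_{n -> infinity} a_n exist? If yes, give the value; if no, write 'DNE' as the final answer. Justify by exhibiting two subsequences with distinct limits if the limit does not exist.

Examine the behaviour of a_n along subsequences.
Even-n subsequence a_{2k} = 9(2k)/(2k+1) -> 9. Odd-n subsequence a_{2k+1} = 9(2k+1)/(2k+2) -> 9. Both tend to 9, which suggests the limit is 9; verify directly.
|a_n - 9| = |9n - 9(n+1)| / (n+1) = 9/(n+1) < 9/n for every n >= 1.
Given epsilon > 0, choose a positive integer N > 9/epsilon. Then for all n >= N, |a_n - 9| < 9/n <= 9/N < epsilon.
So by the definition of the limit, lim a_n exists and equals 9.

9


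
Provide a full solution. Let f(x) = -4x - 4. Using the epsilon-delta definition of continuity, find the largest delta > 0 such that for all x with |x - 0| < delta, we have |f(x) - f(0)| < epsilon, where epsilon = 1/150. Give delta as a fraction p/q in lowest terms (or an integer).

We compute f(0) = -4*(0) - 4 = -4.
|f(x) - f(0)| = |-4x - 4 - (-4)| = |-4(x - 0)| = 4|x - 0|.
We need 4|x - 0| < 1/150, i.e. |x - 0| < 1/150 / 4 = 1/600.
So any delta <= 1/600 works. Conversely, if delta > 1/600, then x = 0 + 1/600 satisfies |x - 0| = 1/600 < delta but |f(x) - f(0)| = 4 * 1/600 = 1/150, which is not < 1/150; so no larger delta works.
Hence the largest such delta is 1/600.

1/600


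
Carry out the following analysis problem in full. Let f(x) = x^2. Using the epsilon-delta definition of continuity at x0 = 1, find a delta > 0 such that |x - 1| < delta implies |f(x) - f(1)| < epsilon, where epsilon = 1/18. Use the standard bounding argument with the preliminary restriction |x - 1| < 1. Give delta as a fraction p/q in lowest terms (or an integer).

Factor: |x^2 - (1)^2| = |x - 1| * |x + 1|.
Impose |x - 1| < 1 first. Then |x + 1| = |(x - 1) + 2*(1)| <= |x - 1| + 2*|1| < 1 + 2 = 3.
So |x^2 - (1)^2| < delta * 3.
We need delta * 3 <= 1/18, i.e. delta <= 1/18/3 = 1/54.
Since 1/54 < 1, this is tighter than 1; take delta = 1/54.
So delta = 1/54 works.

1/54


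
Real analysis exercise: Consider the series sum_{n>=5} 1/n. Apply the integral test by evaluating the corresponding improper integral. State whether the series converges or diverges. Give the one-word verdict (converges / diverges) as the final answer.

Let f(x) = 1/x. Then f is positive, continuous, and decreasing on [5, infinity), so the integral test applies.
Compute the improper integral int_{5}^infinity f(x) dx:
  antiderivative F(x) = log(x).
  As x -> infinity, log(x) -> infinity.
  So int = infinity - log(5) = infinity. By the integral test, the series diverges.

diverges


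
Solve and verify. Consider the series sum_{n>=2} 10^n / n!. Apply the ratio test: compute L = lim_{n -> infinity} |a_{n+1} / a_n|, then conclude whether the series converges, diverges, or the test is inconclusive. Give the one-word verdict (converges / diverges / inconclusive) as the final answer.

Let a_n denote the general term. Form the ratio a_{n+1}/a_n and simplify:
a_{n+1}/a_n = 10/(n + 1)
Take the limit as n -> infinity: L = 0.
Since L = 0 < 1, the ratio test implies the series converges.

converges


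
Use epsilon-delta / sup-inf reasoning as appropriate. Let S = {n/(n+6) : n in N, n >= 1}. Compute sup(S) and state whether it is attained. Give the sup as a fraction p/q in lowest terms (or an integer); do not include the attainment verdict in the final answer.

Analysis:
- Values: 1/7, 1/4, 1/3, 2/5, ... strictly increasing.
- Minimum is 1/7 (n=1); inf = 1/7 (attained).
- n/(n+6) = 1 - 6/(n+6) -> 1 from below as n -> infinity, and never equals 1.
- So sup = 1 (not attained).
Conclusion: sup(S) = 1, not attained in S.

1


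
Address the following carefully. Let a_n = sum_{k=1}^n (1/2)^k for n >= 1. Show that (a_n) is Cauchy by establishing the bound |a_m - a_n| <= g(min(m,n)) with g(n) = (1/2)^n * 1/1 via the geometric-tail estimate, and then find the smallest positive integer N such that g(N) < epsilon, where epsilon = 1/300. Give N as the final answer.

For m > n >= 1: |a_m - a_n| = sum_{k=n+1}^m (1/2)^k < sum_{k=n+1}^infinity (1/2)^k = (1/2)^(n+1) / (1 - 1/2) = (1/2)^n * (1/2) * (2/1) = (1/2)^n * 1/1.
So g(n) = (1/2)^n / 1. Since g(n) -> 0, (a_n) is Cauchy.
Now solve g(N) < 1/300: (1/2)^N / 1 < 1/300 <=> 2^N > 1 / (1 * 1/300) = 300.
Check powers of 2: 2^8 = 256 <= 300, 2^9 = 512 > 300.
So the smallest such N is 9. Check: g(9) = 1/(1 * 512) = 1/512 < 1/300.

9


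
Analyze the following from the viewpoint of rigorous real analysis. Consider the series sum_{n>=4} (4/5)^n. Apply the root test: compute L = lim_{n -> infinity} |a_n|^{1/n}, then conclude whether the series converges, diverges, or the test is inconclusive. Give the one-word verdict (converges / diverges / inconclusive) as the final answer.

Let a_n denote the general term. Form |a_n|^(1/n) and simplify:
|a_n|^(1/n) = 4/5
Take the limit as n -> infinity: L = 4/5.
Since L = 4/5 < 1, the root test implies convergence.

converges


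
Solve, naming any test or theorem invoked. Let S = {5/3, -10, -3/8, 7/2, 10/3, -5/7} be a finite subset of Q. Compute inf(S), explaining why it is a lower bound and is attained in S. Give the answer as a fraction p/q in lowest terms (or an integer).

S is finite, so inf(S) = min(S).
Sorted increasing:
-10, -5/7, -3/8, 5/3, 10/3, 7/2
The extremum is -10.
For every x in S, x >= -10. And -10 is in S, so it is attained.
Therefore inf(S) = -10.

-10


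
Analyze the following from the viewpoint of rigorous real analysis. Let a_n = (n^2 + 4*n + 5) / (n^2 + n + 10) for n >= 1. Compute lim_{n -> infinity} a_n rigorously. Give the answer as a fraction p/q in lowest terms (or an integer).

Divide numerator and denominator by n^2, the highest power:
numerator / n^2 = 1 + 4/n + 5/n^2
denominator / n^2 = 1 + 1/n + 10/n^2
As n -> infinity, all terms of the form c/n^k (k >= 1) tend to 0.
So numerator / n^2 -> 1 and denominator / n^2 -> 1.
Therefore lim a_n = 1.

1


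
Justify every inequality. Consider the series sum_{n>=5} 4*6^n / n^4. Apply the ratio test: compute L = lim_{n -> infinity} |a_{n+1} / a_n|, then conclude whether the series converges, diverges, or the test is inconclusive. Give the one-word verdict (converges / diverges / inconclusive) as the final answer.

Let a_n denote the general term. Form the ratio a_{n+1}/a_n and simplify:
a_{n+1}/a_n = 6*n^4/(n + 1)^4
Take the limit as n -> infinity: L = 6.
Since L = 6 > 1 (or L = infinity), the ratio test implies the series diverges.

diverges


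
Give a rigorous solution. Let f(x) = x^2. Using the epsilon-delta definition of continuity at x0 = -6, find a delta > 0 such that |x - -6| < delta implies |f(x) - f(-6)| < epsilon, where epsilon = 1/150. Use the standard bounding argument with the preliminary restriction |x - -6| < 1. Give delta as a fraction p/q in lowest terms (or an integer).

Factor: |x^2 - (-6)^2| = |x - -6| * |x + -6|.
Impose |x - -6| < 1 first. Then |x + -6| = |(x - -6) + 2*(-6)| <= |x - -6| + 2*|-6| < 1 + 12 = 13.
So |x^2 - (-6)^2| < delta * 13.
We need delta * 13 <= 1/150, i.e. delta <= 1/150/13 = 1/1950.
Since 1/1950 < 1, this is tighter than 1; take delta = 1/1950.
So delta = 1/1950 works.

1/1950


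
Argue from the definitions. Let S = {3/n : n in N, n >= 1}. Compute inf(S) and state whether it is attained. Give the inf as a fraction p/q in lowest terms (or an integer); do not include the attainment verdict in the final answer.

Analysis:
- Values: 3, 3/2, 1, 3/4, ... strictly decreasing.
- The maximum is 3 (n=1); sup = 3 (attained).
- The set is bounded below by 0; 3/n -> 0 so 0 is the greatest lower bound.
- 0 is not in the set, so inf = 0 is not attained.
Conclusion: inf(S) = 0, not attained in S.

0


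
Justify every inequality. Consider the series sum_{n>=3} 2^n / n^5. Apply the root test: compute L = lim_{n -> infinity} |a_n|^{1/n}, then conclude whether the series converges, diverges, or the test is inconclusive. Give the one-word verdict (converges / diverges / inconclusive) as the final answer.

Let a_n denote the general term. Form |a_n|^(1/n) and simplify:
|a_n|^(1/n) = 2/n^(5/n)
Take the limit as n -> infinity: L = 2.
Since L = 2 > 1, the root test implies divergence.

diverges


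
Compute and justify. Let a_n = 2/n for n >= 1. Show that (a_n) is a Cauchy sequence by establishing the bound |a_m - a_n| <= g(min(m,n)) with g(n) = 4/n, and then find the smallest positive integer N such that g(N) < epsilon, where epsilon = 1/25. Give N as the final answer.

For any m, n >= 1, by the triangle inequality:
|a_m - a_n| = |2/m - 2/n| <= 2*1/m + 2*1/n <= 4/min(m,n).
So g(n) = 4/n bounds the Cauchy difference. Since g(n) -> 0, (a_n) is Cauchy.
Now solve g(N) < 1/25: 4/N < 1/25 <=> N > 4 / (1/25) = 100.
The smallest integer strictly greater than 100 is N = 101.
Check: g(101) = 4/101 = 4/101 < 1/25; g(100) = 1/25 >= 1/25. So N = 101.

101


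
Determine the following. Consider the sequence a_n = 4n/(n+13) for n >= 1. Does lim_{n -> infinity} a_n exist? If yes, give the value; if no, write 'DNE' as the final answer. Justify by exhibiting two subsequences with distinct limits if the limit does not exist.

Examine the behaviour of a_n along subsequences.
Even-n subsequence a_{2k} = 4(2k)/(2k+13) -> 4. Odd-n subsequence a_{2k+1} = 4(2k+1)/(2k+14) -> 4. Both tend to 4, which suggests the limit is 4; verify directly.
|a_n - 4| = |4n - 4(n+13)| / (n+13) = 52/(n+13) < 52/n for every n >= 1.
Given epsilon > 0, choose a positive integer N > 52/epsilon. Then for all n >= N, |a_n - 4| < 52/n <= 52/N < epsilon.
So by the definition of the limit, lim a_n exists and equals 4.

4


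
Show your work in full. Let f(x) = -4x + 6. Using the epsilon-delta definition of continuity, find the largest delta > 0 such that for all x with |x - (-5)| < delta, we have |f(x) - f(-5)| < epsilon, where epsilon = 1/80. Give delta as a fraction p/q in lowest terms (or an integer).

We compute f(-5) = -4*(-5) + 6 = 26.
|f(x) - f(-5)| = |-4x + 6 - (26)| = |-4(x - (-5))| = 4|x - (-5)|.
We need 4|x - (-5)| < 1/80, i.e. |x - (-5)| < 1/80 / 4 = 1/320.
So any delta <= 1/320 works. Conversely, if delta > 1/320, then x = -5 + 1/320 satisfies |x - (-5)| = 1/320 < delta but |f(x) - f(-5)| = 4 * 1/320 = 1/80, which is not < 1/80; so no larger delta works.
Hence the largest such delta is 1/320.

1/320


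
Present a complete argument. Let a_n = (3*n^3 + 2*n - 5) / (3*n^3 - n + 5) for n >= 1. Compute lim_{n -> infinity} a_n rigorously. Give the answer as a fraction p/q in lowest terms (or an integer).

Divide numerator and denominator by n^3, the highest power:
numerator / n^3 = 3 + 2/n^2 - 5/n^3
denominator / n^3 = 3 - 1/n^2 + 5/n^3
As n -> infinity, all terms of the form c/n^k (k >= 1) tend to 0.
So numerator / n^3 -> 3 and denominator / n^3 -> 3.
Therefore lim a_n = 1.

1


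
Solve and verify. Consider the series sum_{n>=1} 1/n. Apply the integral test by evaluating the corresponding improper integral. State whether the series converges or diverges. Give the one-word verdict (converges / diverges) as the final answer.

Let f(x) = 1/x. Then f is positive, continuous, and decreasing on [1, infinity), so the integral test applies.
Compute the improper integral int_{1}^infinity f(x) dx:
  antiderivative F(x) = log(x).
  As x -> infinity, log(x) -> infinity.
  So int = infinity - log(1) = infinity. By the integral test, the series diverges.

diverges


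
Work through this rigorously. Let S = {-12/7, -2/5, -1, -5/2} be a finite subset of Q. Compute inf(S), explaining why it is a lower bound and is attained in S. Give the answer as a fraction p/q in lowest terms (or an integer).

S is finite, so inf(S) = min(S).
Sorted increasing:
-5/2, -12/7, -1, -2/5
The extremum is -5/2.
For every x in S, x >= -5/2. And -5/2 is in S, so it is attained.
Therefore inf(S) = -5/2.

-5/2


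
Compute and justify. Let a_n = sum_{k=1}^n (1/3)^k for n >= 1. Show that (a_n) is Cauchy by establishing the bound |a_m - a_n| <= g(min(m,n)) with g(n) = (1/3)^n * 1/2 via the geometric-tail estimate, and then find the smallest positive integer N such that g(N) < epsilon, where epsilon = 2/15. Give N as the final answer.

For m > n >= 1: |a_m - a_n| = sum_{k=n+1}^m (1/3)^k < sum_{k=n+1}^infinity (1/3)^k = (1/3)^(n+1) / (1 - 1/3) = (1/3)^n * (1/3) * (3/2) = (1/3)^n * 1/2.
So g(n) = (1/3)^n / 2. Since g(n) -> 0, (a_n) is Cauchy.
Now solve g(N) < 2/15: (1/3)^N / 2 < 2/15 <=> 3^N > 1 / (2 * 2/15) = 15/4.
Check powers of 3: 3^1 = 3 <= 15/4, 3^2 = 9 > 15/4.
So the smallest such N is 2. Check: g(2) = 1/(2 * 9) = 1/18 < 2/15.

2


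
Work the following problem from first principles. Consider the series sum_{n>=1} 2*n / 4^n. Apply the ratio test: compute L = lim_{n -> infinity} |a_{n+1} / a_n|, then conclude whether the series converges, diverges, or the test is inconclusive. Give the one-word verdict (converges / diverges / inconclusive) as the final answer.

Let a_n denote the general term. Form the ratio a_{n+1}/a_n and simplify:
a_{n+1}/a_n = (n + 1)/(4*n)
Take the limit as n -> infinity: L = 1/4.
Since L = 1/4 < 1, the ratio test implies the series converges.

converges


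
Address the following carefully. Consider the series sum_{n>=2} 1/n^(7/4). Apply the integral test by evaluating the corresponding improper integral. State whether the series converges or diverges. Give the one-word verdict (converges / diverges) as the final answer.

Let f(x) = x^(-7/4). Then f is positive, continuous, and decreasing on [2, infinity), so the integral test applies.
Compute the improper integral int_{2}^infinity f(x) dx:
  antiderivative F(x) = -4/(3*x^(3/4)).
  As x -> infinity, F(x) -> 0 (since p = 7/4 > 1).
  So int = F(infinity) - F(2) = 0 - (-2*2^(1/4)/3) = 2*2^(1/4)/3.
  Finite, so by the integral test, the series converges.

converges


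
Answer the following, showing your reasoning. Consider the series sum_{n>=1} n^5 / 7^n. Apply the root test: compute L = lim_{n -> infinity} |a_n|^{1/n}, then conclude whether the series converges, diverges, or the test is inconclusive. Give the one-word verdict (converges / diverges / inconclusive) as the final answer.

Let a_n denote the general term. Form |a_n|^(1/n) and simplify:
|a_n|^(1/n) = n^(5/n)/7
Take the limit as n -> infinity: L = 1/7.
Since L = 1/7 < 1, the root test implies convergence.

converges


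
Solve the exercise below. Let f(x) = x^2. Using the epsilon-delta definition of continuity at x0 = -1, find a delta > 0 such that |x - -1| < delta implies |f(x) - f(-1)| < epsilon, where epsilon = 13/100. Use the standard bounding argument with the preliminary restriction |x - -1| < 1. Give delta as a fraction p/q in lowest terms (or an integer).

Factor: |x^2 - (-1)^2| = |x - -1| * |x + -1|.
Impose |x - -1| < 1 first. Then |x + -1| = |(x - -1) + 2*(-1)| <= |x - -1| + 2*|-1| < 1 + 2 = 3.
So |x^2 - (-1)^2| < delta * 3.
We need delta * 3 <= 13/100, i.e. delta <= 13/100/3 = 13/300.
Since 13/300 < 1, this is tighter than 1; take delta = 13/300.
So delta = 13/300 works.

13/300


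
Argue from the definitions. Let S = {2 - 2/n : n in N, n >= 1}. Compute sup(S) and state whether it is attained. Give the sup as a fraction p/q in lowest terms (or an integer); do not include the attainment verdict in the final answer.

Analysis:
- Values: 0, 1, 4/3, 3/2, ... strictly increasing.
- Minimum is 0 (n=1); inf = 0 (attained).
- 2 - 2/n -> 2 from below; sup = 2, not attained.
Conclusion: sup(S) = 2, not attained in S.

2
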